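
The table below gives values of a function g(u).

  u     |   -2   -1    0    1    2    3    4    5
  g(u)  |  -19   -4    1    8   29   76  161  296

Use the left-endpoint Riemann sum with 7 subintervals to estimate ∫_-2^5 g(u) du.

Δu = 1.
Sum = 1·[(-19) + (-4) + 1 + 8 + 29 + 76 + 161] = 252.

252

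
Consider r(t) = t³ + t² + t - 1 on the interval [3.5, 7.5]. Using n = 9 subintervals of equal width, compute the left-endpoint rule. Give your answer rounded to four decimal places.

805.2490

Δt = (7.5 − 3.5)/9 = 4/9.
Left endpoints: 3.5, 71/18, 79/18, 29/6, 95/18, 103/18, 37/6, 119/18, 127/18.
r(3.5) = 57.625, r(71/18) = 465821/5832, r(79/18) = 625141/5832, r(29/6) = 30263/216, r(95/18) = 1044773/5832, r(103/18) = 1311229/5832, r(37/6) = 59983/216, r(119/18) = 1972781/5832, r(127/18) = 2374021/5832.
Sum = Δt · [r(3.5) + r(71/18) + r(79/18) + ...].
Sum ≈ 805.2490.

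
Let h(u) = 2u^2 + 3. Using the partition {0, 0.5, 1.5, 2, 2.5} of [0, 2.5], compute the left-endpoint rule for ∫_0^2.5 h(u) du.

Subinterval widths: 0.5, 1, 0.5, 0.5.
Left endpoints: 0, 0.5, 1.5, 2.
h(0) = 3, h(0.5) = 3.5, h(1.5) = 7.5, h(2) = 11.
Sum = Σ Δu_i · h(u_i).
Sum = 14.25.

14.25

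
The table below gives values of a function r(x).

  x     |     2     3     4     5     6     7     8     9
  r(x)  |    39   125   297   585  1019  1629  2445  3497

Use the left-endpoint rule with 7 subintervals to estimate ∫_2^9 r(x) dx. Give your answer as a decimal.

6139

Δx = 1.
Sum = 1·[39 + 125 + 297 + 585 + 1019 + 1629 + 2445] = 6139.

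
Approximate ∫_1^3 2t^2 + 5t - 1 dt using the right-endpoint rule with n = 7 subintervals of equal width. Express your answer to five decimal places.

Δt = (3 − 1)/7 = 2/7.
Right endpoints: 9/7, 11/7, 13/7, 15/7, 17/7, 19/7, 3.
f(9/7) = 428/49, f(11/7) = 578/49, f(13/7) = 744/49, f(15/7) = 926/49, f(17/7) = 1124/49, f(19/7) = 1338/49, f(3) = 32.
Sum = Δt · [f(9/7) + f(11/7) + f(13/7) + ...].
Sum ≈ 39.10204.

39.10204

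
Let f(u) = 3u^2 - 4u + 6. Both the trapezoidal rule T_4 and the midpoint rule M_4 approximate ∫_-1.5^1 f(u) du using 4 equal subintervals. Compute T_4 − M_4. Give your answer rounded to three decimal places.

0.732

T_4 = 22.36328125.
M_4 ≈ 21.63086.
T_4 − M_4 ≈ 0.732.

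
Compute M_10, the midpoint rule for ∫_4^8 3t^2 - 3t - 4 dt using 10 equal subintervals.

359.84

Δt = (8 − 4)/10 = 0.4.
Midpoints: 4.2, 4.6, 5, 5.4, 5.8, 6.2, 6.6, 7, 7.4, 7.8.
f(4.2) = 36.32, f(4.6) = 45.68, f(5) = 56, f(5.4) = 67.28, f(5.8) = 79.52, f(6.2) = 92.72, f(6.6) = 106.88, f(7) = 122, f(7.4) = 138.08, f(7.8) = 155.12.
Sum = Δt · [f(4.2) + f(4.6) + f(5) + ...].
Sum = 359.84.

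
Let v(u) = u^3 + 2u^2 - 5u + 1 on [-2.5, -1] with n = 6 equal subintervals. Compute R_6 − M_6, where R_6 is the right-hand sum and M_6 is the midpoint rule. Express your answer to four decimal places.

R_6 = 14.38671875.
M_6 ≈ 14.884766.
R_6 − M_6 ≈ -0.4980.

-0.4980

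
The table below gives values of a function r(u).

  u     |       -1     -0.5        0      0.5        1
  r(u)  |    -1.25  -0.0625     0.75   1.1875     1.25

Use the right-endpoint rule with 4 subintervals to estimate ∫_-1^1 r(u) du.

1.5625

Δu = 0.5.
Sum = 0.5·[(-0.0625) + 0.75 + 1.1875 + 1.25] = 1.5625.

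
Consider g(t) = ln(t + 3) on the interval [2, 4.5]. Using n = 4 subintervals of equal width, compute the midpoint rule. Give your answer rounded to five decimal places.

4.56567

Δt = (4.5 − 2)/4 = 0.625.
Midpoints: 2.3125, 2.9375, 3.5625, 4.1875.
g(2.3125) ≈ 1.67006, g(2.9375) ≈ 1.78129, g(3.5625) ≈ 1.88137, g(4.1875) ≈ 1.97234.
Sum = Δt · [g(2.3125) + g(2.9375) + g(3.5625) + g(4.1875)].
Sum ≈ 4.56567.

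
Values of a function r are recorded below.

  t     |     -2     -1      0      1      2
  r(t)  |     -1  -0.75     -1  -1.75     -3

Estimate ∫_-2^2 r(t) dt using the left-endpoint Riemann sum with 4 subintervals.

Δt = 1.
Sum = 1·[(-1) + (-0.75) + (-1) + (-1.75)] = -4.5.

-4.5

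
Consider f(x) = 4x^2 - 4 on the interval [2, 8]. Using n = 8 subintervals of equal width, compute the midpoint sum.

Δx = (8 − 2)/8 = 0.75.
Midpoints: 2.375, 3.125, 3.875, 4.625, 5.375, 6.125, 6.875, 7.625.
f(2.375) = 18.5625, f(3.125) = 35.0625, f(3.875) = 56.0625, f(4.625) = 81.5625, f(5.375) = 111.5625, f(6.125) = 146.0625, f(6.875) = 185.0625, f(7.625) = 228.5625.
Sum = Δx · [f(2.375) + f(3.125) + f(3.875) + ...].
Sum = 646.875.

646.875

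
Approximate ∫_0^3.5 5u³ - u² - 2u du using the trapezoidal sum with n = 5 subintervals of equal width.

168.25375

Δu = (3.5 − 0)/5 = 0.7.
f(0) = 0, f(0.7) = -0.175, f(1.4) = 8.96, f(2.1) = 37.695, f(2.8) = 96.32, f(3.5) = 195.125.
T_5 = (Δu/2)·[f(u_0) + 2f(u_1) + ... + 2f(u_{4}) + f(u_5)].
Sum = 168.25375.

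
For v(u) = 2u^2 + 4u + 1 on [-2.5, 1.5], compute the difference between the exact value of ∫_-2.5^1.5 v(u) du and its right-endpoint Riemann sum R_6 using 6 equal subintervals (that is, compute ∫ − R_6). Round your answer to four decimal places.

Exact integral: ∫_-2.5^1.5 v(u) du ≈ 8.666667.
R_6 ≈ 11.925926.
Error ≈ 8.666667 − 11.925926 ≈ -3.2593.

-3.2593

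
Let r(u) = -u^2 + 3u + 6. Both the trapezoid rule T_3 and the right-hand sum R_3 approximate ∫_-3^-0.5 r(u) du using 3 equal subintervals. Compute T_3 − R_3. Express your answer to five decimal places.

-6.77083

T_3 ≈ -7.3726852.
R_3 ≈ -0.6018519.
T_3 − R_3 ≈ -6.77083.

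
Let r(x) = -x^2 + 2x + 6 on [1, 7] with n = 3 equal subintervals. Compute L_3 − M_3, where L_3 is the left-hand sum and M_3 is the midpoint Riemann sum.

30

L_3 = 2.
M_3 = -28.
L_3 − M_3 = 30.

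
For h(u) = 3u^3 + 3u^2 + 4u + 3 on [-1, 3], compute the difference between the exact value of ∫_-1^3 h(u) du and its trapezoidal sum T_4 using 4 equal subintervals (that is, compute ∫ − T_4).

-8

Exact integral: ∫_-1^3 h(u) du = 116.
T_4 = 124.
Error = 116 − 124 = -8.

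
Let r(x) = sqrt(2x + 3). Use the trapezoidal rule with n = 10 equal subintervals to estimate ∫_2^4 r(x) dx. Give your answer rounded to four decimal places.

5.9873

Δx = (4 − 2)/10 = 0.2.
r(2) ≈ 2.6458, r(2.2) ≈ 2.7203, r(2.4) ≈ 2.7928, r(2.6) ≈ 2.8636, r(2.8) ≈ 2.9326, r(3) ≈ 3.0000, r(3.2) ≈ 3.0659, r(3.4) ≈ 3.1305, r(3.6) ≈ 3.1937, r(3.8) ≈ 3.2558, r(4) ≈ 3.3166.
T_10 = (Δx/2)·[r(x_0) + 2r(x_1) + ... + 2r(x_{9}) + r(x_10)].
Sum ≈ 5.9873.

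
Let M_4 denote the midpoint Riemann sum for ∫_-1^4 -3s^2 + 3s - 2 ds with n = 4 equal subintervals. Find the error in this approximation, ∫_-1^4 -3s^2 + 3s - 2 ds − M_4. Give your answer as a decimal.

Exact integral: ∫_-1^4 f(s) ds = -52.5.
M_4 = -50.546875.
Error = -52.5 − (-50.546875) = -1.953125.

-1.953125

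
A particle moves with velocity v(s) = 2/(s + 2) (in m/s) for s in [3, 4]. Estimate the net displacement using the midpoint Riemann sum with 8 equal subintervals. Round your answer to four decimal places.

Δs = (4 − 3)/8 = 0.125.
Midpoints: 3.0625, 3.1875, 3.3125, 3.4375, 3.5625, 3.6875, 3.8125, 3.9375.
v(3.0625) = 32/81, v(3.1875) = 32/83, v(3.3125) = 32/85, v(3.4375) = 32/87, v(3.5625) = 32/89, v(3.6875) = 32/91, v(3.8125) = 32/93, v(3.9375) = 32/95.
Sum = Δs · [v(3.0625) + v(3.1875) + v(3.3125) + ...].
Sum ≈ 0.3646.

0.3646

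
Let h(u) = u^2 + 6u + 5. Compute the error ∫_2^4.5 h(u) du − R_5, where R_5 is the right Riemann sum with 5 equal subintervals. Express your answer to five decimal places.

Exact integral: ∫_2^4.5 h(u) du ≈ 88.9583333.
R_5 = 96.875.
Error ≈ 88.9583333 − 96.875 ≈ -7.91667.

-7.91667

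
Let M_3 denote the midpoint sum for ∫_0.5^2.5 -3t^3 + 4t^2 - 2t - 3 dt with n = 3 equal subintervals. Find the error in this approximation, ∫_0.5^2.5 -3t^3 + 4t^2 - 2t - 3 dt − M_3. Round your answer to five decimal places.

-0.70370

Exact integral: ∫_0.5^2.5 f(t) dt ≈ -20.5833333.
M_3 ≈ -19.8796296.
Error ≈ -20.5833333 − (-19.8796296) ≈ -0.70370.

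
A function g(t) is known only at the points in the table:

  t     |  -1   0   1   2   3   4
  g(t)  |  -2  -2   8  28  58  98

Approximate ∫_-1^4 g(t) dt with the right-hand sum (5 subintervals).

Δt = 1.
Sum = 1·[(-2) + 8 + 28 + 58 + 98] = 190.

190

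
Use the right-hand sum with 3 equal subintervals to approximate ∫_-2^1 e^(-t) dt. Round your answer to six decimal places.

4.086161

Δt = (1 − (-2))/3 = 1.
Right endpoints: -1, 0, 1.
f(-1) ≈ 2.718282, f(0) ≈ 1.000000, f(1) ≈ 0.367879.
Sum = Δt · [f(-1) + f(0) + f(1)].
Sum ≈ 4.086161.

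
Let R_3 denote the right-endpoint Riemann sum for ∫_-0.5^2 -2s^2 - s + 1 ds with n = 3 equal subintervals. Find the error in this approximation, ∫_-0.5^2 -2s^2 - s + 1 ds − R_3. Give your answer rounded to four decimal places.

Exact integral: ∫_-0.5^2 f(s) ds ≈ -4.791667.
R_3 ≈ -9.537037.
Error ≈ -4.791667 − (-9.537037) ≈ 4.7454.

4.7454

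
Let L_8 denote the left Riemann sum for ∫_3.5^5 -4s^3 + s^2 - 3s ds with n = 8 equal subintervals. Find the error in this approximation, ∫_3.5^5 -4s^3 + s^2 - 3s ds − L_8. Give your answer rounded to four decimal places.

Exact integral: ∫_3.5^5 f(s) ds = -466.6875.
L_8 ≈ -437.103516.
Error ≈ -466.6875 − (-437.103516) ≈ -29.5840.

-29.5840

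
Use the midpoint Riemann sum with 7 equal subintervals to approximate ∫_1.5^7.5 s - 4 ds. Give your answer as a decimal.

Δs = (7.5 − 1.5)/7 = 6/7.
Midpoints: 27/14, 39/14, 51/14, 4.5, 75/14, 87/14, 99/14.
f(27/14) = -29/14, f(39/14) = -17/14, f(51/14) = -5/14, f(4.5) = 0.5, f(75/14) = 19/14, f(87/14) = 31/14, f(99/14) = 43/14.
Sum = Δs · [f(27/14) + f(39/14) + f(51/14) + ...].
Sum = 3.

3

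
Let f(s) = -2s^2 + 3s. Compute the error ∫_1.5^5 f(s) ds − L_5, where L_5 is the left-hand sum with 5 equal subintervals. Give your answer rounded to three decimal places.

-11.678

Exact integral: ∫_1.5^5 f(s) ds ≈ -46.95833.
L_5 = -35.28.
Error ≈ -46.95833 − (-35.28) ≈ -11.678.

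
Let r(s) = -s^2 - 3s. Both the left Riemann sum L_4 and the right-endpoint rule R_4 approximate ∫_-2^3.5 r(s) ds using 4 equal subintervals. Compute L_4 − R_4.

34.03125

L_4 = -14.05078125.
R_4 = -48.08203125.
L_4 − R_4 = 34.03125.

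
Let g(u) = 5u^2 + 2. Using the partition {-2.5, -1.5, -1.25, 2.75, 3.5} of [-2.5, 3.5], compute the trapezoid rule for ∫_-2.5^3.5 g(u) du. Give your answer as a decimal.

164.03125

Subinterval widths: 1, 0.25, 4, 0.75.
g(-2.5) = 33.25, g(-1.5) = 13.25, g(-1.25) = 9.8125, g(2.75) = 39.8125, g(3.5) = 63.25.
On each subinterval the trapezoid contributes (Δu_i/2)·[g(u_{i-1}) + g(u_i)].
Sum = 164.03125.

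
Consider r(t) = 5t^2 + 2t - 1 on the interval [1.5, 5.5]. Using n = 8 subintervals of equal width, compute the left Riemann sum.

Δt = (5.5 − 1.5)/8 = 0.5.
Left endpoints: 1.5, 2, 2.5, 3, 3.5, 4, 4.5, 5.
r(1.5) = 13.25, r(2) = 23, r(2.5) = 35.25, r(3) = 50, r(3.5) = 67.25, r(4) = 87, r(4.5) = 109.25, r(5) = 134.
Sum = Δt · [r(1.5) + r(2) + r(2.5) + ...].
Sum = 259.5.

259.5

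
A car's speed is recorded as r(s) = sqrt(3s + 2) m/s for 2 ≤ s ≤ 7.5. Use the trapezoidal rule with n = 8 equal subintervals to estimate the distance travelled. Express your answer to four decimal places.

21.9114

Δs = (7.5 − 2)/8 = 0.6875.
r(2) ≈ 2.8284, r(2.6875) ≈ 3.1721, r(3.375) ≈ 3.4821, r(4.0625) ≈ 3.7666, r(4.75) ≈ 4.0311, r(5.4375) ≈ 4.2793, r(6.125) ≈ 4.5139, r(6.8125) ≈ 4.7368, r(7.5) ≈ 4.9497.
T_8 = (Δs/2)·[r(s_0) + 2r(s_1) + ... + 2r(s_{7}) + r(s_8)].
Sum ≈ 21.9114.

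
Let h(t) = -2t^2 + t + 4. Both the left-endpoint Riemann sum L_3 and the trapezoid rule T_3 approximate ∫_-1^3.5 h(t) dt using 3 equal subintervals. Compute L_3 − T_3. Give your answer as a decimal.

13.5

L_3 = 4.5.
T_3 = -9.
L_3 − T_3 = 13.5.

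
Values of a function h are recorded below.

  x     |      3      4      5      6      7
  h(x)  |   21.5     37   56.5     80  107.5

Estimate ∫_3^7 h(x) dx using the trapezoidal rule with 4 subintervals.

Δx = 1.
T_4 = (1/2)·[21.5 + 2·37 + 2·56.5 + 2·80 + 107.5] = 238.

238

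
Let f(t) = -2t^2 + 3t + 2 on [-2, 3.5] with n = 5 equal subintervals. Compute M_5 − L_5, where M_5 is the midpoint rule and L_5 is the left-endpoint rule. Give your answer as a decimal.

M_5 = -9.4325.
L_5 = -12.76.
M_5 − L_5 = 3.3275.

3.3275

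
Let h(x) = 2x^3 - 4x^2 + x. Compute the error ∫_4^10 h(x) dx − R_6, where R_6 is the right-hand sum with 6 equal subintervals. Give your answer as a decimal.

Exact integral: ∫_4^10 h(x) dx = 3666.
R_6 = 4475.
Error = 3666 − 4475 = -809.

-809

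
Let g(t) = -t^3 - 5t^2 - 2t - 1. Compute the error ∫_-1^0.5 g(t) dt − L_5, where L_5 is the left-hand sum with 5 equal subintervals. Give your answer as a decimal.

Exact integral: ∫_-1^0.5 g(t) dt = -2.390625.
L_5 = -2.43.
Error = -2.390625 − (-2.43) = 0.039375.

0.039375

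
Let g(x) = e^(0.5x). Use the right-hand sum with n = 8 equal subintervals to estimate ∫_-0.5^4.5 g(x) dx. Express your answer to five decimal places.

20.28093

Δx = (4.5 − (-0.5))/8 = 0.625.
Right endpoints: 0.125, 0.75, 1.375, 2, 2.625, 3.25, 3.875, 4.5.
g(0.125) ≈ 1.06449, g(0.75) ≈ 1.45499, g(1.375) ≈ 1.98874, g(2) ≈ 2.71828, g(2.625) ≈ 3.71545, g(3.25) ≈ 5.07842, g(3.875) ≈ 6.94138, g(4.5) ≈ 9.48774.
Sum = Δx · [g(0.125) + g(0.75) + g(1.375) + ...].
Sum ≈ 20.28093.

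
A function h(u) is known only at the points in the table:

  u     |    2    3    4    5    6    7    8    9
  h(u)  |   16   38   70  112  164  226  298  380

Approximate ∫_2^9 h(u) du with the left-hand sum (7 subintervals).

924

Δu = 1.
Sum = 1·[16 + 38 + 70 + 112 + 164 + 226 + 298] = 924.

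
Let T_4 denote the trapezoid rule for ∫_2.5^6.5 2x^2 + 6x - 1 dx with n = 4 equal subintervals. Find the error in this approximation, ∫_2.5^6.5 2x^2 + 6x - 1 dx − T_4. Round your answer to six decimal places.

Exact integral: ∫_2.5^6.5 f(x) dx ≈ 276.66666667.
T_4 = 278.
Error ≈ 276.66666667 − 278 ≈ -1.333333.

-1.333333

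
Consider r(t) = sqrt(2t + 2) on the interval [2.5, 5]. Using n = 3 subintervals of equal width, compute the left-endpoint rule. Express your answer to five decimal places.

Δt = (5 − 2.5)/3 = 5/6.
Left endpoints: 2.5, 10/3, 25/6.
r(2.5) ≈ 2.64575, r(10/3) ≈ 2.94392, r(25/6) ≈ 3.21455.
Sum = Δt · [r(2.5) + r(10/3) + r(25/6)].
Sum ≈ 7.33685.

7.33685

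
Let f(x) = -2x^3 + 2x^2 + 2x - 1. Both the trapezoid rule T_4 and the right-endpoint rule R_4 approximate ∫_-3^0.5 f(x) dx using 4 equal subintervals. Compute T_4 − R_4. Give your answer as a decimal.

T_4 ≈ 50.5449219.
R_4 ≈ 22.2167969.
T_4 − R_4 = 28.328125.

28.328125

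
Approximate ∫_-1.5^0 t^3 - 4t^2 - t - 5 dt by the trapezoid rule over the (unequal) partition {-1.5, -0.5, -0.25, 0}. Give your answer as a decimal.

Subinterval widths: 1, 0.25, 0.25.
f(-1.5) = -15.875, f(-0.5) = -5.625, f(-0.25) = -5.015625, f(0) = -5.
On each subinterval the trapezoid contributes (Δt_i/2)·[f(t_{i-1}) + f(t_i)].
Sum = -13.33203125.

-13.33203125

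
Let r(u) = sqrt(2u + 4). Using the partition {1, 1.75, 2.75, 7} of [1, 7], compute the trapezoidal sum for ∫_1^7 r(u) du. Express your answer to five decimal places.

Subinterval widths: 0.75, 1, 4.25.
r(1) ≈ 2.44949, r(1.75) ≈ 2.73861, r(2.75) ≈ 3.08221, r(7) ≈ 4.24264.
On each subinterval the trapezoid contributes (Δu_i/2)·[r(u_{i-1}) + r(u_i)].
Sum ≈ 20.42125.

20.42125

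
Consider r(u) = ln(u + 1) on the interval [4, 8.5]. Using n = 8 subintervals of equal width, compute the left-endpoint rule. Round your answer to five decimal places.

8.65707

Δu = (8.5 − 4)/8 = 0.5625.
Left endpoints: 4, 4.5625, 5.125, 5.6875, 6.25, 6.8125, 7.375, 7.9375.
r(4) ≈ 1.60944, r(4.5625) ≈ 1.71605, r(5.125) ≈ 1.81238, r(5.6875) ≈ 1.90024, r(6.25) ≈ 1.98100, r(6.8125) ≈ 2.05573, r(7.375) ≈ 2.12525, r(7.9375) ≈ 2.19026.
Sum = Δu · [r(4) + r(4.5625) + r(5.125) + ...].
Sum ≈ 8.65707.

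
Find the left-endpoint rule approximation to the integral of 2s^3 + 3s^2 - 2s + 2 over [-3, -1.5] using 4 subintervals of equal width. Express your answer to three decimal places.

-9.463

Δs = (-1.5 − (-3))/4 = 0.375.
Left endpoints: -3, -2.625, -2.25, -1.875.
f(-3) = -19, f(-2.625) = -8.25390625, f(-2.25) = -1.09375, f(-1.875) = 3.11328125.
Sum = Δs · [f(-3) + f(-2.625) + f(-2.25) + f(-1.875)].
Sum ≈ -9.463.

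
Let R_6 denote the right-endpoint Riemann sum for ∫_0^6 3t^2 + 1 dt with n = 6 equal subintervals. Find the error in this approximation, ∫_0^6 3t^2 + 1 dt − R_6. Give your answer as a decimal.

Exact integral: ∫_0^6 f(t) dt = 222.
R_6 = 279.
Error = 222 − 279 = -57.

-57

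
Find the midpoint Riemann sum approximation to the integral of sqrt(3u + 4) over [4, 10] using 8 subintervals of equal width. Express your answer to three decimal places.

29.837

Δu = (10 − 4)/8 = 0.75.
Midpoints: 4.375, 5.125, 5.875, 6.625, 7.375, 8.125, 8.875, 9.625.
f(4.375) ≈ 4.138, f(5.125) ≈ 4.402, f(5.875) ≈ 4.650, f(6.625) ≈ 4.886, f(7.375) ≈ 5.111, f(8.125) ≈ 5.327, f(8.875) ≈ 5.534, f(9.625) ≈ 5.734.
Sum = Δu · [f(4.375) + f(5.125) + f(5.875) + ...].
Sum ≈ 29.837.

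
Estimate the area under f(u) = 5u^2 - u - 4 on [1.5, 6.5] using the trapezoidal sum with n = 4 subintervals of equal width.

418.59375

Δu = (6.5 − 1.5)/4 = 1.25.
f(1.5) = 5.75, f(2.75) = 31.0625, f(4) = 72, f(5.25) = 128.5625, f(6.5) = 200.75.
T_4 = (Δu/2)·[f(u_0) + 2f(u_1) + 2f(u_2) + 2f(u_3) + f(u_4)].
Sum = 418.59375.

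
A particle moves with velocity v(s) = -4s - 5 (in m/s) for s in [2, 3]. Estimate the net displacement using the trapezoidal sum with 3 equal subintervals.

Δs = (3 − 2)/3 = 1/3.
v(2) = -13, v(7/3) = -43/3, v(8/3) = -47/3, v(3) = -17.
T_3 = (Δs/2)·[v(s_0) + 2v(s_1) + 2v(s_2) + v(s_3)].
Sum = -15.

-15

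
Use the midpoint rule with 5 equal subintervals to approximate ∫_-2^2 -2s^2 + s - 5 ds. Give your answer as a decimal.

Δs = (2 − (-2))/5 = 0.8.
Midpoints: -1.6, -0.8, 0, 0.8, 1.6.
f(-1.6) = -11.72, f(-0.8) = -7.08, f(0) = -5, f(0.8) = -5.48, f(1.6) = -8.52.
Sum = Δs · [f(-1.6) + f(-0.8) + f(0) + f(0.8) + f(1.6)].
Sum = -30.24.

-30.24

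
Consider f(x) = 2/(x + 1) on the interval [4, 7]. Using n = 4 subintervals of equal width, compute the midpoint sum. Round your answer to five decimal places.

0.93887

Δx = (7 − 4)/4 = 0.75.
Midpoints: 4.375, 5.125, 5.875, 6.625.
f(4.375) = 16/43, f(5.125) = 16/49, f(5.875) = 16/55, f(6.625) = 16/61.
Sum = Δx · [f(4.375) + f(5.125) + f(5.875) + f(6.625)].
Sum ≈ 0.93887.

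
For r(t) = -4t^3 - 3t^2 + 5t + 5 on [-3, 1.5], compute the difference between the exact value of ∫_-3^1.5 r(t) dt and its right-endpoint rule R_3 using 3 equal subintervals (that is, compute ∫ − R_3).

Exact integral: ∫_-3^1.5 r(t) dt = 51.1875.
R_3 = 2.25.
Error = 51.1875 − 2.25 = 48.9375.

48.9375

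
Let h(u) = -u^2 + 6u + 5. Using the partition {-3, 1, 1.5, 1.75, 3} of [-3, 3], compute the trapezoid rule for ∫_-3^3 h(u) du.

Subinterval widths: 4, 0.5, 0.25, 1.25.
h(-3) = -22, h(1) = 10, h(1.5) = 11.75, h(1.75) = 12.4375, h(3) = 14.
On each subinterval the trapezoid contributes (Δu_i/2)·[h(u_{i-1}) + h(u_i)].
Sum = 0.984375.

0.984375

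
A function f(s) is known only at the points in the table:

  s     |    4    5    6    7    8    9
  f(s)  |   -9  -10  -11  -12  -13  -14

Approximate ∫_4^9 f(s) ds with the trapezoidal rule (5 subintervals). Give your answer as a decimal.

-57.5

Δs = 1.
T_5 = (1/2)·[(-9) + 2·(-10) + 2·(-11) + 2·(-12) + 2·(-13) + (-14)] = -57.5.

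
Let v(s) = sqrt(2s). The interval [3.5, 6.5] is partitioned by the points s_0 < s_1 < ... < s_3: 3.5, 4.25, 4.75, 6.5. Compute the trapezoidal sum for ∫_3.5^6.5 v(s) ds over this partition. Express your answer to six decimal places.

Subinterval widths: 0.75, 0.5, 1.75.
v(3.5) ≈ 2.645751, v(4.25) ≈ 2.915476, v(4.75) ≈ 3.082207, v(6.5) ≈ 3.605551.
On each subinterval the trapezoid contributes (Δs_i/2)·[v(s_{i-1}) + v(s_i)].
Sum ≈ 9.436669.

9.436669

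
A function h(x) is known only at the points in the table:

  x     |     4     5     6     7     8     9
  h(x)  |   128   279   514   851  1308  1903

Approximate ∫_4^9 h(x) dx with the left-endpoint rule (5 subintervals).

3080

Δx = 1.
Sum = 1·[128 + 279 + 514 + 851 + 1308] = 3080.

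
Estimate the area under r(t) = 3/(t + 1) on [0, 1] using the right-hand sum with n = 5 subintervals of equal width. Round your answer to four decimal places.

1.9369

Δt = (1 − 0)/5 = 0.2.
Right endpoints: 0.2, 0.4, 0.6, 0.8, 1.
r(0.2) = 2.5, r(0.4) = 15/7, r(0.6) = 1.875, r(0.8) = 5/3, r(1) = 1.5.
Sum = Δt · [r(0.2) + r(0.4) + r(0.6) + r(0.8) + r(1)].
Sum ≈ 1.9369.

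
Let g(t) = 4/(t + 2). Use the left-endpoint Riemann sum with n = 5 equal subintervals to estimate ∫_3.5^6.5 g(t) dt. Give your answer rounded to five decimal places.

Δt = (6.5 − 3.5)/5 = 0.6.
Left endpoints: 3.5, 4.1, 4.7, 5.3, 5.9.
g(3.5) = 8/11, g(4.1) = 40/61, g(4.7) = 40/67, g(5.3) = 40/73, g(5.9) = 40/79.
Sum = Δt · [g(3.5) + g(4.1) + g(4.7) + g(5.3) + g(5.9)].
Sum ≈ 1.82058.

1.82058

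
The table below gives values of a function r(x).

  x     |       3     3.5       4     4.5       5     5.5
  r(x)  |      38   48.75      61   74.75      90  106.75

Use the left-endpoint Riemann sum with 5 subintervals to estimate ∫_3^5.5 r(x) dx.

Δx = 0.5.
Sum = 0.5·[38 + 48.75 + 61 + 74.75 + 90] = 156.25.

156.25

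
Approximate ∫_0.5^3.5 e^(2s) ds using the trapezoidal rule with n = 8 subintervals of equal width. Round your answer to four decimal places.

572.3589

Δs = (3.5 − 0.5)/8 = 0.375.
f(0.5) ≈ 2.7183, f(0.875) ≈ 5.7546, f(1.25) ≈ 12.1825, f(1.625) ≈ 25.7903, f(2) ≈ 54.5982, f(2.375) ≈ 115.5843, f(2.75) ≈ 244.6919, f(3.125) ≈ 518.0128, f(3.5) ≈ 1096.6332.
T_8 = (Δs/2)·[f(s_0) + 2f(s_1) + ... + 2f(s_{7}) + f(s_8)].
Sum ≈ 572.3589.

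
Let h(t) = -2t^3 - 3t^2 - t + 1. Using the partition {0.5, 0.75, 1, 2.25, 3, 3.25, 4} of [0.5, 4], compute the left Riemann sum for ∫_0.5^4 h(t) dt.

-134.0546875

Subinterval widths: 0.25, 0.25, 1.25, 0.75, 0.25, 0.75.
Left endpoints: 0.5, 0.75, 1, 2.25, 3, 3.25.
h(0.5) = -0.5, h(0.75) = -2.28125, h(1) = -5, h(2.25) = -39.21875, h(3) = -83, h(3.25) = -102.59375.
Sum = Σ Δt_i · h(t_i).
Sum = -134.0546875.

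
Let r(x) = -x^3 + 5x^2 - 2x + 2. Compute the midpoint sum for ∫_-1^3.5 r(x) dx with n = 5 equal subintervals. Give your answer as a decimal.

Δx = (3.5 − (-1))/5 = 0.9.
Midpoints: -0.55, 0.35, 1.25, 2.15, 3.05.
r(-0.55) = 4.778875, r(0.35) = 1.869625, r(1.25) = 5.359375, r(2.15) = 10.874125, r(3.05) = 14.039875.
Sum = Δx · [r(-0.55) + r(0.35) + r(1.25) + r(2.15) + r(3.05)].
Sum = 33.2296875.

33.2296875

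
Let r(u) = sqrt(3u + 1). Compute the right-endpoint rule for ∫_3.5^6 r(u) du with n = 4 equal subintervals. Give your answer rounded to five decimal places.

Δu = (6 − 3.5)/4 = 0.625.
Right endpoints: 4.125, 4.75, 5.375, 6.
r(4.125) ≈ 3.65718, r(4.75) ≈ 3.90512, r(5.375) ≈ 4.13824, r(6) ≈ 4.35890.
Sum = Δu · [r(4.125) + r(4.75) + r(5.375) + r(6)].
Sum ≈ 10.03715.

10.03715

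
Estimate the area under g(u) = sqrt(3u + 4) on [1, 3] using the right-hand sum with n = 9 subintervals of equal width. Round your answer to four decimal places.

Δu = (3 − 1)/9 = 2/9.
Right endpoints: 11/9, 13/9, 5/3, 17/9, 19/9, 7/3, 23/9, 25/9, 3.
g(11/9) ≈ 2.7689, g(13/9) ≈ 2.8868, g(5/3) ≈ 3.0000, g(17/9) ≈ 3.1091, g(19/9) ≈ 3.2146, g(7/3) ≈ 3.3166, g(23/9) ≈ 3.4157, g(25/9) ≈ 3.5119, g(3) ≈ 3.6056.
Sum = Δu · [g(11/9) + g(13/9) + g(5/3) + ...].
Sum ≈ 6.4064.

6.4064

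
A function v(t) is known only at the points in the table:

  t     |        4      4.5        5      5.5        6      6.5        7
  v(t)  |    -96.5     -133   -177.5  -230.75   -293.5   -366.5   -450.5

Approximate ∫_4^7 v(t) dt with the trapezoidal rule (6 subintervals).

-737.375

Δt = 0.5.
T_6 = (0.5/2)·[(-96.5) + 2·(-133) + 2·(-177.5) + 2·(-230.75) + 2·(-293.5) + 2·(-366.5) + (-450.5)] = -737.375.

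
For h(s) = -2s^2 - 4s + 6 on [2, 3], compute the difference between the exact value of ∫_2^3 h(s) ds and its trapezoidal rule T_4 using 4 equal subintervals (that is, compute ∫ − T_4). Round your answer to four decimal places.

Exact integral: ∫_2^3 h(s) ds ≈ -16.666667.
T_4 = -16.6875.
Error ≈ -16.666667 − (-16.6875) ≈ 0.0208.

0.0208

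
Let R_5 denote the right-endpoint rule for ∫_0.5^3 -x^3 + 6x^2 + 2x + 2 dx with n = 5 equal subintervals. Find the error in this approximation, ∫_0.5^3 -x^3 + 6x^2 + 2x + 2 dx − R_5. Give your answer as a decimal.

-7.734375

Exact integral: ∫_0.5^3 f(x) dx = 47.265625.
R_5 = 55.
Error = 47.265625 − 55 = -7.734375.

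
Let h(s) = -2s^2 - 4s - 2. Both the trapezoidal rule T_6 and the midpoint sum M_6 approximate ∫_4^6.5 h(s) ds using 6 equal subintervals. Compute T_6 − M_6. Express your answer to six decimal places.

T_6 ≈ -198.06134259.
M_6 ≈ -197.84432870.
T_6 − M_6 ≈ -0.217014.

-0.217014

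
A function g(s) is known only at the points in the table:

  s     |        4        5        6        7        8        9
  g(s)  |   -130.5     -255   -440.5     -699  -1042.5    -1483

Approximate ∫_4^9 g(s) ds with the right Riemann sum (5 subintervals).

Δs = 1.
Sum = 1·[(-255) + (-440.5) + (-699) + (-1042.5) + (-1483)] = -3920.

-3920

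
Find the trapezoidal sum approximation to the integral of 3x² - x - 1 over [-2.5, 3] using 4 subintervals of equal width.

Δx = (3 − (-2.5))/4 = 1.375.
f(-2.5) = 20.25, f(-1.125) = 3.921875, f(0.25) = -1.0625, f(1.625) = 5.296875, f(3) = 23.
T_4 = (Δx/2)·[f(x_0) + 2f(x_1) + 2f(x_2) + 2f(x_3) + f(x_4)].
Sum = 40.94921875.

40.94921875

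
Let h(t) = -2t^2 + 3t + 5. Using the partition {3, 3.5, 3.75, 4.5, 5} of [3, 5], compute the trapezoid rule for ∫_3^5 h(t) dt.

-31.5625

Subinterval widths: 0.5, 0.25, 0.75, 0.5.
h(3) = -4, h(3.5) = -9, h(3.75) = -11.875, h(4.5) = -22, h(5) = -30.
On each subinterval the trapezoid contributes (Δt_i/2)·[h(t_{i-1}) + h(t_i)].
Sum = -31.5625.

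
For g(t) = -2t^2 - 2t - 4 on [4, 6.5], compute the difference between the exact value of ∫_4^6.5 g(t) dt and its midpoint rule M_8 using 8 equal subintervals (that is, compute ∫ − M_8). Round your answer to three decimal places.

Exact integral: ∫_4^6.5 g(t) dt ≈ -176.66667.
M_8 ≈ -176.62598.
Error ≈ -176.66667 − (-176.62598) ≈ -0.041.

-0.041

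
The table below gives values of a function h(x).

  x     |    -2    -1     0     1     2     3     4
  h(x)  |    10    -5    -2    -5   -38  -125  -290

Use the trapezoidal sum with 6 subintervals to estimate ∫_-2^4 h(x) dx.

-315

Δx = 1.
T_6 = (1/2)·[10 + 2·(-5) + 2·(-2) + 2·(-5) + 2·(-38) + 2·(-125) + (-290)] = -315.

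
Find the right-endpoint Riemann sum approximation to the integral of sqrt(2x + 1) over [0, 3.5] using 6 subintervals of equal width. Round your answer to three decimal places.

Δx = (3.5 − 0)/6 = 7/12.
Right endpoints: 7/12, 7/6, 1.75, 7/3, 35/12, 3.5.
f(7/12) ≈ 1.472, f(7/6) ≈ 1.826, f(1.75) ≈ 2.121, f(7/3) ≈ 2.380, f(35/12) ≈ 2.614, f(3.5) ≈ 2.828.
Sum = Δx · [f(7/12) + f(7/6) + f(1.75) + ...].
Sum ≈ 7.724.

7.724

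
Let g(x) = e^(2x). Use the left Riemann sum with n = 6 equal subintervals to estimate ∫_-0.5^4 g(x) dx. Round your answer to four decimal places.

Δx = (4 − (-0.5))/6 = 0.75.
Left endpoints: -0.5, 0.25, 1, 1.75, 2.5, 3.25.
g(-0.5) ≈ 0.3679, g(0.25) ≈ 1.6487, g(1) ≈ 7.3891, g(1.75) ≈ 33.1155, g(2.5) ≈ 148.4132, g(3.25) ≈ 665.1416.
Sum = Δx · [g(-0.5) + g(0.25) + g(1) + ...].
Sum ≈ 642.0569.

642.0569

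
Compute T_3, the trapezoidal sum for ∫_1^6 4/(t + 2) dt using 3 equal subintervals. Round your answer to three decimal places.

4.009

Δt = (6 − 1)/3 = 5/3.
f(1) = 4/3, f(8/3) = 6/7, f(13/3) = 12/19, f(6) = 0.5.
T_3 = (Δt/2)·[f(t_0) + 2f(t_1) + 2f(t_2) + f(t_3)].
Sum ≈ 4.009.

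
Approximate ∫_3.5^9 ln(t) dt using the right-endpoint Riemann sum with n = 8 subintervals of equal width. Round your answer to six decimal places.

Δt = (9 − 3.5)/8 = 0.6875.
Right endpoints: 4.1875, 4.875, 5.5625, 6.25, 6.9375, 7.625, 8.3125, 9.
f(4.1875) ≈ 1.432104, f(4.875) ≈ 1.584120, f(5.5625) ≈ 1.716048, f(6.25) ≈ 1.832581, f(6.9375) ≈ 1.936941, f(7.625) ≈ 2.031432, f(8.3125) ≈ 2.117760, f(9) ≈ 2.197225.
Sum = Δt · [f(4.1875) + f(4.875) + f(5.5625) + ...].
Sum ≈ 10.208146.

10.208146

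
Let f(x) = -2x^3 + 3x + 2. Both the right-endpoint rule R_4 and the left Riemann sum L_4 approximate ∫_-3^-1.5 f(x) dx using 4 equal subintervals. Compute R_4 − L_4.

R_4 ≈ 23.302734.
L_4 ≈ 39.333984.
R_4 − L_4 = -16.03125.

-16.03125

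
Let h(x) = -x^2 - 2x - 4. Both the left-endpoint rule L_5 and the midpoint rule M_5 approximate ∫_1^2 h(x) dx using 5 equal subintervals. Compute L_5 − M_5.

0.49

L_5 = -8.84.
M_5 = -9.33.
L_5 − M_5 = 0.49.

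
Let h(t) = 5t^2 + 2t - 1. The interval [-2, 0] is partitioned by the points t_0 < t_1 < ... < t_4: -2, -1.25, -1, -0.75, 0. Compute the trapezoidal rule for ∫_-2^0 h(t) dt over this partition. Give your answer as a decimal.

Subinterval widths: 0.75, 0.25, 0.25, 0.75.
h(-2) = 15, h(-1.25) = 4.3125, h(-1) = 2, h(-0.75) = 0.3125, h(0) = -1.
On each subinterval the trapezoid contributes (Δt_i/2)·[h(t_{i-1}) + h(t_i)].
Sum = 8.0625.

8.0625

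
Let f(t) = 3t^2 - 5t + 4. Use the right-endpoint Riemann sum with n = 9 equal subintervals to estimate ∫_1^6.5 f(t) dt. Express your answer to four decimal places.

222.9367

Δt = (6.5 − 1)/9 = 11/18.
Right endpoints: 29/18, 20/9, 17/6, 31/9, 73/18, 14/3, 95/18, 53/9, 6.5.
f(29/18) = 403/108, f(20/9) = 208/27, f(17/6) = 167/12, f(31/9) = 604/27, f(73/18) = 3571/108, f(14/3) = 46, f(95/18) = 6607/108, f(53/9) = 2122/27, f(6.5) = 98.25.
Sum = Δt · [f(29/18) + f(20/9) + f(17/6) + ...].
Sum ≈ 222.9367.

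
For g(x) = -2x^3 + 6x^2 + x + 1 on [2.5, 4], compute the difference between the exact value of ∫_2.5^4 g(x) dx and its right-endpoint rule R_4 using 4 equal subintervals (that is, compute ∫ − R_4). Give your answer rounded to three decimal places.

Exact integral: ∫_2.5^4 g(x) dx = -5.34375.
R_4 ≈ -12.70898.
Error ≈ -5.34375 − (-12.70898) ≈ 7.365.

7.365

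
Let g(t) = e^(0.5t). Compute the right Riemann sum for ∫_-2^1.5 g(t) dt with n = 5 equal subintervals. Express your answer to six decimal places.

4.146072

Δt = (1.5 − (-2))/5 = 0.7.
Right endpoints: -1.3, -0.6, 0.1, 0.8, 1.5.
g(-1.3) ≈ 0.522046, g(-0.6) ≈ 0.740818, g(0.1) ≈ 1.051271, g(0.8) ≈ 1.491825, g(1.5) ≈ 2.117000.
Sum = Δt · [g(-1.3) + g(-0.6) + g(0.1) + g(0.8) + g(1.5)].
Sum ≈ 4.146072.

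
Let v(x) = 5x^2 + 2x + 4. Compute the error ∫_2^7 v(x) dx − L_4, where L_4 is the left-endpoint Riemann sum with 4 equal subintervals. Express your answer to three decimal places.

140.365

Exact integral: ∫_2^7 v(x) dx ≈ 623.33333.
L_4 = 482.96875.
Error ≈ 623.33333 − 482.96875 ≈ 140.365.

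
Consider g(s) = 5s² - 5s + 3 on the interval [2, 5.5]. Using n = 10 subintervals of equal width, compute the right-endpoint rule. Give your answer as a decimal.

229.096875

Δs = (5.5 − 2)/10 = 0.35.
Right endpoints: 2.35, 2.7, 3.05, 3.4, 3.75, 4.1, 4.45, 4.8, 5.15, 5.5.
g(2.35) = 18.8625, g(2.7) = 25.95, g(3.05) = 34.2625, g(3.4) = 43.8, g(3.75) = 54.5625, g(4.1) = 66.55, g(4.45) = 79.7625, g(4.8) = 94.2, g(5.15) = 109.8625, g(5.5) = 126.75.
Sum = Δs · [g(2.35) + g(2.7) + g(3.05) + ...].
Sum = 229.096875.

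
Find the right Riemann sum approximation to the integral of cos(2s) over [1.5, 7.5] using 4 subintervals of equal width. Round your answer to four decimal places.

0.1998

Δs = (7.5 − 1.5)/4 = 1.5.
Right endpoints: 3, 4.5, 6, 7.5.
f(3) ≈ 0.9602, f(4.5) ≈ -0.9111, f(6) ≈ 0.8439, f(7.5) ≈ -0.7597.
Sum = Δs · [f(3) + f(4.5) + f(6) + f(7.5)].
Sum ≈ 0.1998.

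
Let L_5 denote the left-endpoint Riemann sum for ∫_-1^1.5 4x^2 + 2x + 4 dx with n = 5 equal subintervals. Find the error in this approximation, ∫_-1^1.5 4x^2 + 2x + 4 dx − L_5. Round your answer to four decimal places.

Exact integral: ∫_-1^1.5 f(x) dx ≈ 17.083333.
L_5 = 15.
Error ≈ 17.083333 − 15 ≈ 2.0833.

2.0833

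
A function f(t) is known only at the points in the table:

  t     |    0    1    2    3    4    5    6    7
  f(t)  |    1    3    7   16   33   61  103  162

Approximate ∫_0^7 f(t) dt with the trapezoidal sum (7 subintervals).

Δt = 1.
T_7 = (1/2)·[1 + 2·3 + 2·7 + 2·16 + 2·33 + 2·61 + 2·103 + 162] = 304.5.

304.5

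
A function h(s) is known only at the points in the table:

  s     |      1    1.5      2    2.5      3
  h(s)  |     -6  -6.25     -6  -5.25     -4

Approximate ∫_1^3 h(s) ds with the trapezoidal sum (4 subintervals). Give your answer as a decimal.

-11.25

Δs = 0.5.
T_4 = (0.5/2)·[(-6) + 2·(-6.25) + 2·(-6) + 2·(-5.25) + (-4)] = -11.25.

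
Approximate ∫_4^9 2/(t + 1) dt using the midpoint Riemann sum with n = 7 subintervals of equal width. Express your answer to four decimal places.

1.3850

Δt = (9 − 4)/7 = 5/7.
Midpoints: 61/14, 71/14, 81/14, 6.5, 101/14, 111/14, 121/14.
f(61/14) = 28/75, f(71/14) = 28/85, f(81/14) = 28/95, f(6.5) = 4/15, f(101/14) = 28/115, f(111/14) = 0.224, f(121/14) = 28/135.
Sum = Δt · [f(61/14) + f(71/14) + f(81/14) + ...].
Sum ≈ 1.3850.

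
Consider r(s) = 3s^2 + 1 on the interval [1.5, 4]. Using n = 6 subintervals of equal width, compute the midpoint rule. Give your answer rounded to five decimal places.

Δs = (4 − 1.5)/6 = 5/12.
Midpoints: 41/24, 2.125, 61/24, 71/24, 3.375, 91/24.
r(41/24) = 1873/192, r(2.125) = 14.546875, r(61/24) = 3913/192, r(71/24) = 5233/192, r(3.375) = 35.171875, r(91/24) = 8473/192.
Sum = Δs · [r(41/24) + r(2.125) + r(61/24) + ...].
Sum ≈ 63.01649.

63.01649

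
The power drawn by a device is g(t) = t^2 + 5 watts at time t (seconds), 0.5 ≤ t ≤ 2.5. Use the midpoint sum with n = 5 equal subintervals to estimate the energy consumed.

Δt = (2.5 − 0.5)/5 = 0.4.
Midpoints: 0.7, 1.1, 1.5, 1.9, 2.3.
g(0.7) = 5.49, g(1.1) = 6.21, g(1.5) = 7.25, g(1.9) = 8.61, g(2.3) = 10.29.
Sum = Δt · [g(0.7) + g(1.1) + g(1.5) + g(1.9) + g(2.3)].
Sum = 15.14.

15.14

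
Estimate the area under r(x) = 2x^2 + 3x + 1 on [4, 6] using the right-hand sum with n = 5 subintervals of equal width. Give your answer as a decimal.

142.64

Δx = (6 − 4)/5 = 0.4.
Right endpoints: 4.4, 4.8, 5.2, 5.6, 6.
r(4.4) = 52.92, r(4.8) = 61.48, r(5.2) = 70.68, r(5.6) = 80.52, r(6) = 91.
Sum = Δx · [r(4.4) + r(4.8) + r(5.2) + r(5.6) + r(6)].
Sum = 142.64.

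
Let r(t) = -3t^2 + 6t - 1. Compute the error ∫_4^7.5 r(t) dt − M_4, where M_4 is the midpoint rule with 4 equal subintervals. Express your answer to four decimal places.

-0.6699

Exact integral: ∫_4^7.5 r(t) dt = -240.625.
M_4 ≈ -239.955078.
Error ≈ -240.625 − (-239.955078) ≈ -0.6699.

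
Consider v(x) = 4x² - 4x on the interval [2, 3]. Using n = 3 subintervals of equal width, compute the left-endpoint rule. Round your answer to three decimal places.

12.741

Δx = (3 − 2)/3 = 1/3.
Left endpoints: 2, 7/3, 8/3.
v(2) = 8, v(7/3) = 112/9, v(8/3) = 160/9.
Sum = Δx · [v(2) + v(7/3) + v(8/3)].
Sum ≈ 12.741.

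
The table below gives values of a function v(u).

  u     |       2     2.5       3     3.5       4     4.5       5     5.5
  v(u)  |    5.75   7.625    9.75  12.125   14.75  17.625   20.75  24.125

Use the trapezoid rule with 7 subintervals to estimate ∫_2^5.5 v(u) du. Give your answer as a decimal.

48.78125

Δu = 0.5.
T_7 = (0.5/2)·[5.75 + 2·7.625 + 2·9.75 + 2·12.125 + 2·14.75 + 2·17.625 + 2·20.75 + 24.125] = 48.78125.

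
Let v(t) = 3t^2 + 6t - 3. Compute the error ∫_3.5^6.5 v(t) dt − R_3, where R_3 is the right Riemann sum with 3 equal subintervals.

Exact integral: ∫_3.5^6.5 v(t) dt = 312.75.
R_3 = 368.25.
Error = 312.75 − 368.25 = -55.5.

-55.5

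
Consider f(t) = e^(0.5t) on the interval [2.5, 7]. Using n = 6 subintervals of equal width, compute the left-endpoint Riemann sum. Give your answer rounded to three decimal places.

48.834

Δt = (7 − 2.5)/6 = 0.75.
Left endpoints: 2.5, 3.25, 4, 4.75, 5.5, 6.25.
f(2.5) ≈ 3.490, f(3.25) ≈ 5.078, f(4) ≈ 7.389, f(4.75) ≈ 10.751, f(5.5) ≈ 15.643, f(6.25) ≈ 22.760.
Sum = Δt · [f(2.5) + f(3.25) + f(4) + ...].
Sum ≈ 48.834.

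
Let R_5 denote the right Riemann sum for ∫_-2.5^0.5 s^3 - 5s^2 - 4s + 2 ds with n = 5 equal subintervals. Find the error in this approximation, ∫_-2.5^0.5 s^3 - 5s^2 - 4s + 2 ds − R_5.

-8.685

Exact integral: ∫_-2.5^0.5 f(s) ds = -18.
R_5 = -9.315.
Error = -18 − (-9.315) = -8.685.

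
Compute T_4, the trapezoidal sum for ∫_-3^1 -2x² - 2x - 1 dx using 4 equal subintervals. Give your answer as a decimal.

Δx = (1 − (-3))/4 = 1.
f(-3) = -13, f(-2) = -5, f(-1) = -1, f(0) = -1, f(1) = -5.
T_4 = (Δx/2)·[f(x_0) + 2f(x_1) + 2f(x_2) + 2f(x_3) + f(x_4)].
Sum = -16.

-16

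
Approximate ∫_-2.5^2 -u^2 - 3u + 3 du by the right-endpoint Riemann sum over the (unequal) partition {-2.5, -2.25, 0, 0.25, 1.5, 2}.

0.28125

Subinterval widths: 0.25, 2.25, 0.25, 1.25, 0.5.
Right endpoints: -2.25, 0, 0.25, 1.5, 2.
f(-2.25) = 4.6875, f(0) = 3, f(0.25) = 2.1875, f(1.5) = -3.75, f(2) = -7.
Sum = Σ Δu_i · f(u_i).
Sum = 0.28125.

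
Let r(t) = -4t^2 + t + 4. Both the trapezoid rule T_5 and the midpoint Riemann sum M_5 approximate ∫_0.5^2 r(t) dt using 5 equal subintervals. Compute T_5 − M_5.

-0.135

T_5 = -2.715.
M_5 = -2.58.
T_5 − M_5 = -0.135.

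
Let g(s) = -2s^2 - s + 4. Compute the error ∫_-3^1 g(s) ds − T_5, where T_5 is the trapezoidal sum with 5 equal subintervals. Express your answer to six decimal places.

Exact integral: ∫_-3^1 g(s) ds ≈ 1.33333333.
T_5 = 0.48.
Error ≈ 1.33333333 − 0.48 ≈ 0.853333.

0.853333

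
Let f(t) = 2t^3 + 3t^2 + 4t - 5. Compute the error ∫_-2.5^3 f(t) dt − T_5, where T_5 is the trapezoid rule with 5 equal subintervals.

-4.99125

Exact integral: ∫_-2.5^3 f(t) dt = 41.59375.
T_5 = 46.585.
Error = 41.59375 − 46.585 = -4.99125.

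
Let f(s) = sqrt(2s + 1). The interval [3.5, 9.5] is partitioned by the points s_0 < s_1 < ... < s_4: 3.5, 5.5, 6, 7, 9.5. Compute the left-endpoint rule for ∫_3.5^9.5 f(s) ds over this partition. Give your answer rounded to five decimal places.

20.67691

Subinterval widths: 2, 0.5, 1, 2.5.
Left endpoints: 3.5, 5.5, 6, 7.
f(3.5) ≈ 2.82843, f(5.5) ≈ 3.46410, f(6) ≈ 3.60555, f(7) ≈ 3.87298.
Sum = Σ Δs_i · f(s_i).
Sum ≈ 20.67691.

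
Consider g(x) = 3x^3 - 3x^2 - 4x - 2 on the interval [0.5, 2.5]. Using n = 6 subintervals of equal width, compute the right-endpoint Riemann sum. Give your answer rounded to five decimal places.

1.55556

Δx = (2.5 − 0.5)/6 = 1/3.
Right endpoints: 5/6, 7/6, 1.5, 11/6, 13/6, 2.5.
g(5/6) = -409/72, g(7/6) = -431/72, g(1.5) = -4.625, g(11/6) = -67/72, g(13/6) = 415/72, g(2.5) = 16.125.
Sum = Δx · [g(5/6) + g(7/6) + g(1.5) + ...].
Sum ≈ 1.55556.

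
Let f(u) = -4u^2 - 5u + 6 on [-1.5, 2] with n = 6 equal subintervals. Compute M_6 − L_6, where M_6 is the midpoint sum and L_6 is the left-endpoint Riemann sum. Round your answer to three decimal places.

M_6 ≈ 1.85532.
L_6 ≈ 7.81019.
M_6 − L_6 ≈ -5.955.

-5.955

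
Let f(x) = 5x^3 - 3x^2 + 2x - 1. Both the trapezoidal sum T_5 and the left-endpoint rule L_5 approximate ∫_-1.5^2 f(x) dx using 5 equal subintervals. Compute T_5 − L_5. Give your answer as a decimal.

20.51875

T_5 = 0.76125.
L_5 = -19.7575.
T_5 − L_5 = 20.51875.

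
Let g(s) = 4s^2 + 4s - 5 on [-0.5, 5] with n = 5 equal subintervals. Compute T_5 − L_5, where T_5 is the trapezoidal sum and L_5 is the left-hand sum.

T_5 = 193.27.
L_5 = 126.72.
T_5 − L_5 = 66.55.

66.55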